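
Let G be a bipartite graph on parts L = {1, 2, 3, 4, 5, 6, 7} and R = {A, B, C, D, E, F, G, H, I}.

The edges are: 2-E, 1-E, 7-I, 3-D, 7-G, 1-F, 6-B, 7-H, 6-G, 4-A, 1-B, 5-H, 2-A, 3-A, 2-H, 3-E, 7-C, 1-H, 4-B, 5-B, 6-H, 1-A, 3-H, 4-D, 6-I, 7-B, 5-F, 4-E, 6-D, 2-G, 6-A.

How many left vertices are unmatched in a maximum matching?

A valid assignment of size 7: 1-E, 2-H, 3-D, 4-B, 5-F, 6-A, 7-G.
This saturates every left vertex, so 7 is the maximum.
That matches 7 of the 7, leaving 0 unmatched; no matching can do better.

0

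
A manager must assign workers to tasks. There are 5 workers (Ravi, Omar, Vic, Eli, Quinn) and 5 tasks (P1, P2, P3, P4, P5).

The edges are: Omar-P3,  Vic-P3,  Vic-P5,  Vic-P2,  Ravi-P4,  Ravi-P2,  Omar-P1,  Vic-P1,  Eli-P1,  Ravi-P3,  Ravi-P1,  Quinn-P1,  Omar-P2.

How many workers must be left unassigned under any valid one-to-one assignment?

1

A valid assignment of size 4: Ravi-P4, Omar-P3, Vic-P5, Eli-P1.
The set {Eli, Quinn} has only 1 neighbour ({P1}), so by Hall's theorem at most 4 of the 5 workers can be matched.
That matches 4 of the 5, leaving 1 unmatched; no matching can do better.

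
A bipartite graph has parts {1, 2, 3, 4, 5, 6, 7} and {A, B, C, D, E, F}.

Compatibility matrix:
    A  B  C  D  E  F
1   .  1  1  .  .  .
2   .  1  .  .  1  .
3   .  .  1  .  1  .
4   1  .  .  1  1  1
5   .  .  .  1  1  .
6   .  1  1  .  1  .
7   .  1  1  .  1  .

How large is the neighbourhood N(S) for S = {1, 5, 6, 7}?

The union of neighbours of {1, 5, 6, 7} is {B, C, D, E}, which has 4 elements.
Since |N(S)| = 4 ≥ |S| = 4, Hall's condition holds for this subset.

4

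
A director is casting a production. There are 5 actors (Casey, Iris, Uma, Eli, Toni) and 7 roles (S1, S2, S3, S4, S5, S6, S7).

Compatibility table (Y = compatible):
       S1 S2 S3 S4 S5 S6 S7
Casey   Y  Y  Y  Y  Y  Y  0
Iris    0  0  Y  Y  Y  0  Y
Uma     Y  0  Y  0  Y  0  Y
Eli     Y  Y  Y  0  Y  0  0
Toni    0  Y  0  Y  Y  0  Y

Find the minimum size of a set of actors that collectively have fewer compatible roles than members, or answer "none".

none

A matching saturating every actor exists, for instance Casey→S6, Iris→S4, Uma→S7, Eli→S3, Toni→S2.
By Hall's marriage theorem, this means |N(S)| ≥ |S| for every subset S, so no violating subset exists.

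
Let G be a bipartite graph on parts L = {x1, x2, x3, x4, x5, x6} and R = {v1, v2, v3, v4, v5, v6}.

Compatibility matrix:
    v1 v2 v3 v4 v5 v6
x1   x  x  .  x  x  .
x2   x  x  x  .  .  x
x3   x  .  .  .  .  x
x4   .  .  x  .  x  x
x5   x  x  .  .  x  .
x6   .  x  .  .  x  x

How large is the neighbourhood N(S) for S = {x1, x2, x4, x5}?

6

The union of neighbours of {x1, x2, x4, x5} is {v1, v2, v3, v4, v5, v6}, which has 6 elements.
Since |N(S)| = 6 ≥ |S| = 4, Hall's condition holds for this subset.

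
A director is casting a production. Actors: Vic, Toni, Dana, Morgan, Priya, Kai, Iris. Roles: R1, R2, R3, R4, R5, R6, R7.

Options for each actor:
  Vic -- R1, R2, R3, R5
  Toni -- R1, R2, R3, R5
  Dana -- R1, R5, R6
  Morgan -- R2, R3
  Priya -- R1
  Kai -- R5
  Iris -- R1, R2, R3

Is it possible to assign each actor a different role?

The set {Vic, Toni, Morgan, Priya, Kai, Iris} has only 4 neighbours ({R1, R2, R3, R5}), so by Hall's theorem at most 5 of the 7 actors can be matched.
Hence no matching covers every actor.

No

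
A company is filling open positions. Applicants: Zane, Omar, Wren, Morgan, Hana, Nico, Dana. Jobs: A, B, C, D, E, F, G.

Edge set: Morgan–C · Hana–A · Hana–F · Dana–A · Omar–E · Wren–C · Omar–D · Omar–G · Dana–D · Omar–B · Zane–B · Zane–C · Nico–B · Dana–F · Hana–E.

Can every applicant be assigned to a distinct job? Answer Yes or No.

The set {Zane, Wren, Morgan, Nico} has only 2 neighbours ({B, C}), so by Hall's theorem at most 5 of the 7 applicants can be matched.
Hence no matching covers every applicant.

No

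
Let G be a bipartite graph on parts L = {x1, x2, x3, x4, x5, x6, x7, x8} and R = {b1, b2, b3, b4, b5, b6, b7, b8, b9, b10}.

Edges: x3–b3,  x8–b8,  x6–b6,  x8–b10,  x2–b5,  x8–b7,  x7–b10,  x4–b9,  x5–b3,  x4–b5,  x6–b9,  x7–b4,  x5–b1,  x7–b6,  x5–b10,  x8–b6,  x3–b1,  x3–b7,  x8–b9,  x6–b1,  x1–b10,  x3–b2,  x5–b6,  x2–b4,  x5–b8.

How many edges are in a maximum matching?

8

For example, pair x1–b10, x2–b4, x3–b3, x4–b5, x5–b1, x6–b9, x7–b6, x8–b7.
All 8 left vertices are matched, so no larger matching exists.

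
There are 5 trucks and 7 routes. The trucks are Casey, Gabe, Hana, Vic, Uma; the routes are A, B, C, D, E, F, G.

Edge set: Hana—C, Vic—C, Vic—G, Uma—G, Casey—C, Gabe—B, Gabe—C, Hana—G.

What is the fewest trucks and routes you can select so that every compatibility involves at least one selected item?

3

{Gabe, C, G} is a vertex cover of size 3: every edge has an endpoint in this set.
No smaller cover exists because Casey–C, Gabe–B, Hana–G is a matching of size 3, and a cover must include an endpoint of each of these disjoint edges (König's theorem).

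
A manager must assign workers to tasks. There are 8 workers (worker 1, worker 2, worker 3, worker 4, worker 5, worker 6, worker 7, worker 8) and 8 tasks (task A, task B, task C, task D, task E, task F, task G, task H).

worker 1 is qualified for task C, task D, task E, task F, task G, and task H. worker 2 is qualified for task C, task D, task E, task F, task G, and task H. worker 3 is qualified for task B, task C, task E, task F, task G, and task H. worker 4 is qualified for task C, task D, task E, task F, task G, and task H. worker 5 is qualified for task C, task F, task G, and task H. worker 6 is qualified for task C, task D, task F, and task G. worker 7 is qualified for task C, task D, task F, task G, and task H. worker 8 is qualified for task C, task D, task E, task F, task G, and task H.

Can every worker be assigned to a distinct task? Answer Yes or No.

No

The set {worker 1, worker 2, worker 4, worker 5, worker 6, worker 7, worker 8} has only 6 neighbours ({task C, task D, task E, task F, task G, task H}), so by Hall's theorem at most 7 of the 8 workers can be matched.
Hence no matching covers every worker.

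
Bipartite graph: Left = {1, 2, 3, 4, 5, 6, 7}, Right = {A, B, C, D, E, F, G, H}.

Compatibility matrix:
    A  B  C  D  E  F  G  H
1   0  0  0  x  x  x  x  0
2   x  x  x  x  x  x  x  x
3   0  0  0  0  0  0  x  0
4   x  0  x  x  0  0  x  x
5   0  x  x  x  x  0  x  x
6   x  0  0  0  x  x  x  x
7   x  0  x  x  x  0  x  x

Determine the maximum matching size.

A valid assignment of size 7: 1–F, 2–H, 3–G, 4–D, 5–B, 6–E, 7–A.
All 7 left vertices are matched, so no larger matching exists.

7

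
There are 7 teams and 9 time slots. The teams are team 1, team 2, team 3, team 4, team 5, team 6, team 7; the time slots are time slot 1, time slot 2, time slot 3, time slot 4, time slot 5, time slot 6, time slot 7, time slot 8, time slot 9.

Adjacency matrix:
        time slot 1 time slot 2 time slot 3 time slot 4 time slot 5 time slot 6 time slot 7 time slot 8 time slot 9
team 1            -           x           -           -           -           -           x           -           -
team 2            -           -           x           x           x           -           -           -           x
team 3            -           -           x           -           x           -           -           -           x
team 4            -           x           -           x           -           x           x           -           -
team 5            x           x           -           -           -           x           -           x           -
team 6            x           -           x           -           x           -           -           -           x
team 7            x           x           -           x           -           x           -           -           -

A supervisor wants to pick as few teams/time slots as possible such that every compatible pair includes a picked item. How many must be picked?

{team 1, team 2, team 3, team 4, team 5, team 6, team 7} is a vertex cover of size 7: every edge has an endpoint in this set.
No smaller cover exists because team 1–time slot 7, team 2–time slot 3, team 3–time slot 5, team 4–time slot 2, team 5–time slot 8, team 6–time slot 9, team 7–time slot 4 is a matching of size 7, and a cover must include an endpoint of each of these disjoint edges (König's theorem).

7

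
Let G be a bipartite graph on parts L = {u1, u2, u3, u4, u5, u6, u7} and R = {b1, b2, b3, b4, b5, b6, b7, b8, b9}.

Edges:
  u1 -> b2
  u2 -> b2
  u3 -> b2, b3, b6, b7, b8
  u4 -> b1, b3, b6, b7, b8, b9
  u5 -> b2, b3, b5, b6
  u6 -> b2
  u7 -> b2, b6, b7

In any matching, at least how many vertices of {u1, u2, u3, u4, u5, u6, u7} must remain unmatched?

2

For example, pair u1-b2, u3-b8, u4-b7, u5-b3, u7-b6.
The set {u1, u2, u6} has only 1 neighbour ({b2}), so by Hall's theorem at most 5 of the 7 left vertices can be matched.
That matches 5 of the 7, leaving 2 unmatched; no matching can do better.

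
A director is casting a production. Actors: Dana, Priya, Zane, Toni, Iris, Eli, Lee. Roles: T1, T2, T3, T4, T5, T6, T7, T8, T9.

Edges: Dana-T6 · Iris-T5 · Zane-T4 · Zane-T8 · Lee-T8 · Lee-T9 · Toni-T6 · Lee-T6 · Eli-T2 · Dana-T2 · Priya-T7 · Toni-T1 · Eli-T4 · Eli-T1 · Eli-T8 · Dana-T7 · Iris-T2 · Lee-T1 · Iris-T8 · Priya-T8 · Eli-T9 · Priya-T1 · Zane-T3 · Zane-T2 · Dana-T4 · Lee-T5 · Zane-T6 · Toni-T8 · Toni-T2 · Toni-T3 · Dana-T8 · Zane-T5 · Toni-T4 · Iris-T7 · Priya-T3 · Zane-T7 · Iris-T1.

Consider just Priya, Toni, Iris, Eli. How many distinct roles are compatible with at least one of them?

The union of neighbours of {Priya, Toni, Iris, Eli} is {T1, T2, T3, T4, T5, T6, T7, T8, T9}, which has 9 elements.
Since |N(S)| = 9 ≥ |S| = 4, Hall's condition holds for this subset.

9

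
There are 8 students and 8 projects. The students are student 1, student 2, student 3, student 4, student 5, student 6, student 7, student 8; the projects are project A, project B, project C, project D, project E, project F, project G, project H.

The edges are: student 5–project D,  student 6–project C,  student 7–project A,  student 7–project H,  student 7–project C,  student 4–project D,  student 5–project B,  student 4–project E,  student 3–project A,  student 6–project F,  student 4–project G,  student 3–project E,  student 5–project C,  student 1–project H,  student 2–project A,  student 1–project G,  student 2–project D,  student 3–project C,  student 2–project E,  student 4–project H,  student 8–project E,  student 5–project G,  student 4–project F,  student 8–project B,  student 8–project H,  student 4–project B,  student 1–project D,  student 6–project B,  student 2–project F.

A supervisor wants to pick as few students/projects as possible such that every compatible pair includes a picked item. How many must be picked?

8

The 8 edges student 1–project G, student 2–project F, student 3–project C, student 4–project H, student 5–project D, student 6–project B, student 7–project A, student 8–project E form a matching, so any vertex cover needs at least 8 vertices (one per matched edge).
Conversely {student 1, student 2, student 3, student 4, student 5, student 6, student 7, student 8} meets every edge and has exactly 8 vertices, so 8 is optimal.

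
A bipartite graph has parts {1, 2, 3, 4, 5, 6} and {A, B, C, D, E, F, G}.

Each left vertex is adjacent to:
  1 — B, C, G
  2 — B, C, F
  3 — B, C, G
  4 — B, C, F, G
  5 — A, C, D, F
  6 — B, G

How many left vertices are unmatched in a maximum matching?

One maximum matching: 1→G, 2→F, 3→C, 4→B, 5→D.
The set {1, 2, 3, 4, 6} has only 4 neighbours ({B, C, F, G}), so by Hall's theorem at most 5 of the 6 left vertices can be matched.
That matches 5 of the 6, leaving 1 unmatched; no matching can do better.

1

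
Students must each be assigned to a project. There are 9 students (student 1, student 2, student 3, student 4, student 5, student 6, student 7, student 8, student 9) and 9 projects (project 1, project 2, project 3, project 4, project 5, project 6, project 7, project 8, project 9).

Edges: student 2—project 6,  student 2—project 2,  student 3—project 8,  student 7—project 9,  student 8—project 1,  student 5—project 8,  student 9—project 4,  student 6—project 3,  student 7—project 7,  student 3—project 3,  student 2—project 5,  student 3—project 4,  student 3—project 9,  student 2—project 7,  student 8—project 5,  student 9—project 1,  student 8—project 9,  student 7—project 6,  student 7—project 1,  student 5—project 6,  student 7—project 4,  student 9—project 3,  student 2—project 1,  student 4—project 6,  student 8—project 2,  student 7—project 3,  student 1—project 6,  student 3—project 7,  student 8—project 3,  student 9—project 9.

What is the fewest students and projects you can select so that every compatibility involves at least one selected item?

8

{student 2, student 3, student 5, student 6, student 7, student 8, student 9, project 6} is a vertex cover of size 8: every edge has an endpoint in this set.
No smaller cover exists because student 1–project 6, student 2–project 7, student 3–project 4, student 5–project 8, student 6–project 3, student 7–project 1, student 8–project 2, student 9–project 9 is a matching of size 8, and a cover must include an endpoint of each of these disjoint edges (König's theorem).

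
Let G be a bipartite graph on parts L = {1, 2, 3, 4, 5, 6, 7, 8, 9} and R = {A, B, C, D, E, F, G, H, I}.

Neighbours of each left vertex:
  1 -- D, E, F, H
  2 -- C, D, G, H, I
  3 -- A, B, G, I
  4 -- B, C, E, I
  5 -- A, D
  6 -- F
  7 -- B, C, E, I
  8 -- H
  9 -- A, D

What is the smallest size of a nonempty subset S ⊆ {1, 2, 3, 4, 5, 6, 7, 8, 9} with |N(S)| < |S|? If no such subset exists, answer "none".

none

A matching saturating every left vertex exists, for instance 1→E, 2→G, 3→B, 4→C, 5→A, 6→F, 7→I, 8→H, 9→D.
By Hall's marriage theorem, this means |N(S)| ≥ |S| for every subset S, so no violating subset exists.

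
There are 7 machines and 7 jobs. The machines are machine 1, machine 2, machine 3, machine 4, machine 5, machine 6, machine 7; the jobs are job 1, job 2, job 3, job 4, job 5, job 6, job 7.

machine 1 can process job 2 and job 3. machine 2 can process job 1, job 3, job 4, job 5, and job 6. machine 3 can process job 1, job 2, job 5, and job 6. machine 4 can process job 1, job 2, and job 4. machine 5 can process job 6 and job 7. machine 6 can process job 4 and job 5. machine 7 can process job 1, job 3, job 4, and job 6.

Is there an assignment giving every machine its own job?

Yes

For example, pair machine 1–job 2, machine 2–job 5, machine 3–job 6, machine 4–job 1, machine 5–job 7, machine 6–job 4, machine 7–job 3.
Every machine is matched, so this is a perfect matching.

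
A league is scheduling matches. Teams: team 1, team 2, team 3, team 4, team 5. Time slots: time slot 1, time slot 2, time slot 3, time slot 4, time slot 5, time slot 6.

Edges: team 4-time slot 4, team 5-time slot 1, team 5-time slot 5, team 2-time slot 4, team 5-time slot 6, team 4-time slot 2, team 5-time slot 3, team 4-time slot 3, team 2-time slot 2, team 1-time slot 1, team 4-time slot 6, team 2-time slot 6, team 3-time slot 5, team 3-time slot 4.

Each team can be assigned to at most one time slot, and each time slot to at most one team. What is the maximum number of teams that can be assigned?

For example, pair team 1–time slot 1, team 2–time slot 2, team 3–time slot 5, team 4–time slot 4, team 5–time slot 3.
This saturates every team, so 5 is the maximum.

5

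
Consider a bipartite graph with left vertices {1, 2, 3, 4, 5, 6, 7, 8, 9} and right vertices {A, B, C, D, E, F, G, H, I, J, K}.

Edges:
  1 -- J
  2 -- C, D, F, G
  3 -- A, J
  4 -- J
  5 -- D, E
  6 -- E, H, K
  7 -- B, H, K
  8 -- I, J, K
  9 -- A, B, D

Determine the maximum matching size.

8

For example, pair 1→J, 2→F, 3→A, 5→D, 6→E, 7→H, 8→K, 9→B.
The set {1, 4} has only 1 neighbour ({J}), so by Hall's theorem at most 8 of the 9 left vertices can be matched.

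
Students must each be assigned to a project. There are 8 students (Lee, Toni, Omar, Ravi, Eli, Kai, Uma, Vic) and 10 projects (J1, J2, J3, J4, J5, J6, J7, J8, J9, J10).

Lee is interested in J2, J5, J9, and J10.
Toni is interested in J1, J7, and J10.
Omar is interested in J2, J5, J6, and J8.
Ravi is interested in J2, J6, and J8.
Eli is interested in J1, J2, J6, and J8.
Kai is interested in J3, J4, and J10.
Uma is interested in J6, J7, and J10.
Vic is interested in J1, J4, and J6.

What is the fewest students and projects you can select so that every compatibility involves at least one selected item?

8

{Lee, Toni, Omar, Ravi, Eli, Kai, Uma, Vic} is a vertex cover of size 8: every edge has an endpoint in this set.
No smaller cover exists because Lee–J9, Toni–J7, Omar–J5, Ravi–J2, Eli–J8, Kai–J3, Uma–J10, Vic–J6 is a matching of size 8, and a cover must include an endpoint of each of these disjoint edges (König's theorem).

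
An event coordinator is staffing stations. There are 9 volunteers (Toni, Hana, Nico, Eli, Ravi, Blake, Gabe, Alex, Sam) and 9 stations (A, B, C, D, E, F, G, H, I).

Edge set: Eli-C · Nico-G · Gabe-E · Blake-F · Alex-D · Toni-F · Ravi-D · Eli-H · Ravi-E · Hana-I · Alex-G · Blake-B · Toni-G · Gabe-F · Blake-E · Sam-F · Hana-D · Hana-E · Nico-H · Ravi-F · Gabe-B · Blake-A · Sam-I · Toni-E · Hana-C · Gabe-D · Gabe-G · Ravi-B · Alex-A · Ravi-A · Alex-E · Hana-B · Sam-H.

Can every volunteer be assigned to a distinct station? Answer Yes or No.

Yes

A valid assignment of size 9: Toni-E, Hana-I, Nico-H, Eli-C, Ravi-A, Blake-B, Gabe-G, Alex-D, Sam-F.
Every volunteer is matched, so this is a perfect matching.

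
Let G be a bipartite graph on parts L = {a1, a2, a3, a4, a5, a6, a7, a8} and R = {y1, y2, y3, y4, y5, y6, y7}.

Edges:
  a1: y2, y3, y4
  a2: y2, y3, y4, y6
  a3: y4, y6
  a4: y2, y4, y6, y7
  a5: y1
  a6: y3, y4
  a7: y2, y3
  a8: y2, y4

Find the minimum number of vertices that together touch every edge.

{a4, a5, y2, y3, y4, y6} is a vertex cover of size 6: every edge has an endpoint in this set.
No smaller cover exists because a1–y4, a2–y2, a3–y6, a4–y7, a5–y1, a6–y3 is a matching of size 6, and a cover must include an endpoint of each of these disjoint edges (König's theorem).

6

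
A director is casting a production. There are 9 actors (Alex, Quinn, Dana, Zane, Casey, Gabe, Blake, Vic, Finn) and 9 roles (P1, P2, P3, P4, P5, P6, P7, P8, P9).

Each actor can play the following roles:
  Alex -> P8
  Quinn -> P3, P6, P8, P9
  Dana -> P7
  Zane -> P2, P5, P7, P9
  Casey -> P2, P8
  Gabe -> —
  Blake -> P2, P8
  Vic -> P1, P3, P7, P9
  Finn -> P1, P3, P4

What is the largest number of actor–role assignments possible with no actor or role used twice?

7

One maximum matching: Alex–P8, Quinn–P6, Dana–P7, Zane–P5, Casey–P2, Vic–P9, Finn–P1.
The set {Alex, Casey, Gabe, Blake} has only 2 neighbours ({P2, P8}), so by Hall's theorem at most 7 of the 9 actors can be matched.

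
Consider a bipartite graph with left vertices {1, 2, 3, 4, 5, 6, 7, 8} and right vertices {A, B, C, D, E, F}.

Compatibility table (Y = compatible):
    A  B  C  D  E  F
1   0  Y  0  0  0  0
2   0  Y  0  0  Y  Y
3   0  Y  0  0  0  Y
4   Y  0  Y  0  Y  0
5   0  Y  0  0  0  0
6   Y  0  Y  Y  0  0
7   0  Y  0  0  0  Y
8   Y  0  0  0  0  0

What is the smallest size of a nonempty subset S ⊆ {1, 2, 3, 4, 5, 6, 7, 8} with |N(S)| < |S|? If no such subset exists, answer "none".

2

Take S = {1, 5}. Its neighbourhood is {B}, so |N(S)| = 1 < |S| = 2.
No single vertex violates Hall's condition since each has at least one neighbour, so 2 is the minimum.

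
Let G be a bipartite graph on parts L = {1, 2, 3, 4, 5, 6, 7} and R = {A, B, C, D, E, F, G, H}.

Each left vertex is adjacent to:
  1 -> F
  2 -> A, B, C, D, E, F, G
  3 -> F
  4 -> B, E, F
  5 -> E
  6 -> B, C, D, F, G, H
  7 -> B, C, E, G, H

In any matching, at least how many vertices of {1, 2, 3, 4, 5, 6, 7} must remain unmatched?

One maximum matching: 1-F, 2-A, 4-B, 5-E, 6-H, 7-G.
The set {1, 3} has only 1 neighbour ({F}), so by Hall's theorem at most 6 of the 7 left vertices can be matched.
That matches 6 of the 7, leaving 1 unmatched; no matching can do better.

1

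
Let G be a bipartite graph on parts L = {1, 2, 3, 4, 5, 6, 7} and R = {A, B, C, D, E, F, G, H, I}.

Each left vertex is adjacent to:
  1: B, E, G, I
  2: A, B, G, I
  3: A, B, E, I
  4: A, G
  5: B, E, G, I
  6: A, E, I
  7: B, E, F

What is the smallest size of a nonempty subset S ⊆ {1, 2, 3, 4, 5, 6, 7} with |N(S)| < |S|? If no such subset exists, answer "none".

Take S = {1, 2, 3, 4, 5, 6}. Its neighbourhood is {A, B, E, G, I}, so |N(S)| = 5 < |S| = 6.
Every subset of size less than 6 has at least as many neighbours as members, so 6 is the minimum.

6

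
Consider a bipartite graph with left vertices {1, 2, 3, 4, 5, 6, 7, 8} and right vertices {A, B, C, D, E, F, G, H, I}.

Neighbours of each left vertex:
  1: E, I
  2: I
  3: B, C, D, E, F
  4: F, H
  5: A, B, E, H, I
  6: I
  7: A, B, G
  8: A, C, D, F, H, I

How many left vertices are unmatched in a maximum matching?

1

For example, pair 1→E, 2→I, 3→B, 4→F, 5→H, 7→G, 8→A.
The set {2, 6} has only 1 neighbour ({I}), so by Hall's theorem at most 7 of the 8 left vertices can be matched.
That matches 7 of the 8, leaving 1 unmatched; no matching can do better.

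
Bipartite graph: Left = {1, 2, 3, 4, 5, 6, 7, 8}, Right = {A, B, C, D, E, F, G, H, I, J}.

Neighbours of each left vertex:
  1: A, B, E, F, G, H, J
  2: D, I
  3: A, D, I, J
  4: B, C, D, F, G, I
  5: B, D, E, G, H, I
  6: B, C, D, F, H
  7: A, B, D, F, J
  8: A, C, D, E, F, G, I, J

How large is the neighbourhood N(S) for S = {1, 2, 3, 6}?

10

The union of neighbours of {1, 2, 3, 6} is {A, B, C, D, E, F, G, H, I, J}, which has 10 elements.
Since |N(S)| = 10 ≥ |S| = 4, Hall's condition holds for this subset.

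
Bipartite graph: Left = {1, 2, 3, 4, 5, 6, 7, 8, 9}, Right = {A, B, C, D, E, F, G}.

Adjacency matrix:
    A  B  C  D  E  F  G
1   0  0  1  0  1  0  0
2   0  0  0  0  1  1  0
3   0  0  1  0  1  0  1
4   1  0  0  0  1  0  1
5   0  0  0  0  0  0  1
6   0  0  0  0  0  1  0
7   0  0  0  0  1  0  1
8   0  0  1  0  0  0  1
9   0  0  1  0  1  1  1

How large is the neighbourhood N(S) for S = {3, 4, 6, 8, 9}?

5

The union of neighbours of {3, 4, 6, 8, 9} is {A, C, E, F, G}, which has 5 elements.
Since |N(S)| = 5 ≥ |S| = 5, Hall's condition holds for this subset.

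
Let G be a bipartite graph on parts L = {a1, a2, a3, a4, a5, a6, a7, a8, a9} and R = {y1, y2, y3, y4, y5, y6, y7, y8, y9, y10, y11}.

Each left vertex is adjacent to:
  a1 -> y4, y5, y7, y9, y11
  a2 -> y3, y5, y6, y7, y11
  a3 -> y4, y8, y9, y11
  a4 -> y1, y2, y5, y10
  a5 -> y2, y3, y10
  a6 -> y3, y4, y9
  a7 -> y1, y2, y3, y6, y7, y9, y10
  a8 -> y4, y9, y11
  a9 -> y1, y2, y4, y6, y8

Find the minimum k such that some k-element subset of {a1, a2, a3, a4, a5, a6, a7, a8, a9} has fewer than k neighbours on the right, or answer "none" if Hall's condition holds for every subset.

none

A matching saturating every left vertex exists, for instance a1→y9, a2→y7, a3→y8, a4→y1, a5→y10, a6→y4, a7→y3, a8→y11, a9→y6.
By Hall's marriage theorem, this means |N(S)| ≥ |S| for every subset S, so no violating subset exists.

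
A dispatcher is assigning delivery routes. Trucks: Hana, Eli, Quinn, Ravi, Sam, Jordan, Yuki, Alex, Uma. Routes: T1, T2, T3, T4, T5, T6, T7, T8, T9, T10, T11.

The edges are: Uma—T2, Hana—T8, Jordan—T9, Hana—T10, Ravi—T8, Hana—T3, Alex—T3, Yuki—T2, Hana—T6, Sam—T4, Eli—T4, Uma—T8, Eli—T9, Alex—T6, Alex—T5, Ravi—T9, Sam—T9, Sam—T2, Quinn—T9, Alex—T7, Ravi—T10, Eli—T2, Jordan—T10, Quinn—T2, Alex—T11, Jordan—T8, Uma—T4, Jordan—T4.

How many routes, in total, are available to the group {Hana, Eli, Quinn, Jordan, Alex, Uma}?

The union of neighbours of {Hana, Eli, Quinn, Jordan, Alex, Uma} is {T2, T3, T4, T5, T6, T7, T8, T9, T10, T11}, which has 10 elements.
Since |N(S)| = 10 ≥ |S| = 6, Hall's condition holds for this subset.

10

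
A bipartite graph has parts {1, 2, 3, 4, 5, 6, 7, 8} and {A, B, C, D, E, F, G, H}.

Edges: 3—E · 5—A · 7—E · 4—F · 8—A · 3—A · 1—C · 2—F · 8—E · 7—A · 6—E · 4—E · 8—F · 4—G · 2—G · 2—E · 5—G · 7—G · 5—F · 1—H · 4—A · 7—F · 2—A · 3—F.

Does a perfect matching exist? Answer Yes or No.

No

The set {2, 3, 4, 5, 6, 7, 8} has only 4 neighbours ({A, E, F, G}), so by Hall's theorem at most 5 of the 8 left vertices can be matched.
Hence no matching covers every left vertex.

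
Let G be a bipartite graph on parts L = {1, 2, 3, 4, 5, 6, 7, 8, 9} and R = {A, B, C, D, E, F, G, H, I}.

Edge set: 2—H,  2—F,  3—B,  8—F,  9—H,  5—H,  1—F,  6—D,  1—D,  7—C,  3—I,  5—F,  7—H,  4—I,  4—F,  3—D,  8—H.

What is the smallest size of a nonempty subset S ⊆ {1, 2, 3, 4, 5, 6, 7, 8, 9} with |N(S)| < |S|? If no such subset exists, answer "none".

3

Take S = {2, 5, 8}. Its neighbourhood is {F, H}, so |N(S)| = 2 < |S| = 3.
Every subset of size less than 3 has at least as many neighbours as members, so 3 is the minimum.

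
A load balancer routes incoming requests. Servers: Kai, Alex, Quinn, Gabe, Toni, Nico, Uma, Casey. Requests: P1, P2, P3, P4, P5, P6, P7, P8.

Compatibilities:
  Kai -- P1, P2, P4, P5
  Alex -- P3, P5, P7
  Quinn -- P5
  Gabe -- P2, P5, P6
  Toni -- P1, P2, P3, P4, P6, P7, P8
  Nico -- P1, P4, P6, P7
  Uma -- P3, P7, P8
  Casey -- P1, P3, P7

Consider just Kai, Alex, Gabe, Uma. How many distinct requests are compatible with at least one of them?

The union of neighbours of {Kai, Alex, Gabe, Uma} is {P1, P2, P3, P4, P5, P6, P7, P8}, which has 8 elements.
Since |N(S)| = 8 ≥ |S| = 4, Hall's condition holds for this subset.

8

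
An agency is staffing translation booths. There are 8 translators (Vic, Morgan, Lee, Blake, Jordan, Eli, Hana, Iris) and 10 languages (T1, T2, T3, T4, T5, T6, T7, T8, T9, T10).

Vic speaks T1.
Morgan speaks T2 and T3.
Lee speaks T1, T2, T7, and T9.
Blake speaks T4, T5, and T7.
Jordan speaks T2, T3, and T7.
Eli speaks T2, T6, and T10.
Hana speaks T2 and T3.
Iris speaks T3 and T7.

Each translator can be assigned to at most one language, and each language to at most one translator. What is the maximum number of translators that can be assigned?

One maximum matching: Vic–T1, Morgan–T3, Lee–T9, Blake–T5, Jordan–T7, Eli–T10, Hana–T2.
The set {Morgan, Jordan, Hana, Iris} has only 3 neighbours ({T2, T3, T7}), so by Hall's theorem at most 7 of the 8 translators can be matched.

7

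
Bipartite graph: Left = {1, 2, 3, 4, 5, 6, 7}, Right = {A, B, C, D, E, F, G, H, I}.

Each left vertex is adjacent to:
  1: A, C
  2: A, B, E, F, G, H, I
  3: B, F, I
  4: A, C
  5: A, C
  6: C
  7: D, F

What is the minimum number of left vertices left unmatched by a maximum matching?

One maximum matching: 1→A, 2→G, 3→B, 4→C, 7→F.
The set {1, 4, 5, 6} has only 2 neighbours ({A, C}), so by Hall's theorem at most 5 of the 7 left vertices can be matched.
That matches 5 of the 7, leaving 2 unmatched; no matching can do better.

2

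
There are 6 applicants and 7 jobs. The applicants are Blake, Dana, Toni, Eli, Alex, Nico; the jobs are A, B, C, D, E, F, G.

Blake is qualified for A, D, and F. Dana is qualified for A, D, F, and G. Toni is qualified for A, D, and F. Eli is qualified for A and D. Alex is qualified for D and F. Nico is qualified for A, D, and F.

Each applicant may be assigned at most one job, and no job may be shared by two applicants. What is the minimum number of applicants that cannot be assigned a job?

A valid assignment of size 4: Blake–A, Dana–G, Toni–F, Eli–D.
The set {Blake, Toni, Eli, Alex, Nico} has only 3 neighbours ({A, D, F}), so by Hall's theorem at most 4 of the 6 applicants can be matched.
That matches 4 of the 6, leaving 2 unmatched; no matching can do better.

2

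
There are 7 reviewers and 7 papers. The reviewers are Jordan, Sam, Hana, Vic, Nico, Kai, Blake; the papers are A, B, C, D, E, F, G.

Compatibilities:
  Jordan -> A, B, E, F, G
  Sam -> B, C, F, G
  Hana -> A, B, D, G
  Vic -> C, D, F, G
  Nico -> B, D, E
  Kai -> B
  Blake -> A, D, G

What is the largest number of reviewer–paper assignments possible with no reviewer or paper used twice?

7

A valid assignment of size 7: Jordan–A, Sam–F, Hana–D, Vic–C, Nico–E, Kai–B, Blake–G.
This saturates every reviewer, so 7 is the maximum.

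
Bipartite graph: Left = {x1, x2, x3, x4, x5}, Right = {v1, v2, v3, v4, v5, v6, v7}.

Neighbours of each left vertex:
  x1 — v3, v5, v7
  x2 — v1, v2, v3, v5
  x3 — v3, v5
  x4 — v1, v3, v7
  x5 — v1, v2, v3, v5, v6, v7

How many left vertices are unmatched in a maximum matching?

One maximum matching: x1–v7, x2–v2, x3–v5, x4–v1, x5–v3.
All 5 left vertices are matched, so no larger matching exists.
That matches 5 of the 5, leaving 0 unmatched; no matching can do better.

0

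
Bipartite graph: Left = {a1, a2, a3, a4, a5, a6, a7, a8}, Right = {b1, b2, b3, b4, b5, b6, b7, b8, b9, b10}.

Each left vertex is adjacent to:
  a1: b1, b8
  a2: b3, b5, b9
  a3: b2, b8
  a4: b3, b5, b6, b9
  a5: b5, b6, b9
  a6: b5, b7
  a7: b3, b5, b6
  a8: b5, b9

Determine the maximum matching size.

One maximum matching: a1-b1, a2-b9, a3-b8, a4-b6, a5-b5, a6-b7, a7-b3.
The set {a2, a4, a5, a7, a8} has only 4 neighbours ({b3, b5, b6, b9}), so by Hall's theorem at most 7 of the 8 left vertices can be matched.

7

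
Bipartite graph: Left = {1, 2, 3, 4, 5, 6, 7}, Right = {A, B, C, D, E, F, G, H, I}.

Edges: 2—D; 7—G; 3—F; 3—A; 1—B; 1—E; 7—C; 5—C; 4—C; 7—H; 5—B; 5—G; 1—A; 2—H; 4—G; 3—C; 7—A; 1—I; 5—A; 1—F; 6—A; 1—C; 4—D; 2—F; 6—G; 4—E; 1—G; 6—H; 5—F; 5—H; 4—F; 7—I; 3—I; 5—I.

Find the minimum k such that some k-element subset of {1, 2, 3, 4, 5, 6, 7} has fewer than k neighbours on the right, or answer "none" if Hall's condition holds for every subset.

none

A matching saturating every left vertex exists, for instance 1→E, 2→D, 3→I, 4→F, 5→A, 6→H, 7→G.
By Hall's marriage theorem, this means |N(S)| ≥ |S| for every subset S, so no violating subset exists.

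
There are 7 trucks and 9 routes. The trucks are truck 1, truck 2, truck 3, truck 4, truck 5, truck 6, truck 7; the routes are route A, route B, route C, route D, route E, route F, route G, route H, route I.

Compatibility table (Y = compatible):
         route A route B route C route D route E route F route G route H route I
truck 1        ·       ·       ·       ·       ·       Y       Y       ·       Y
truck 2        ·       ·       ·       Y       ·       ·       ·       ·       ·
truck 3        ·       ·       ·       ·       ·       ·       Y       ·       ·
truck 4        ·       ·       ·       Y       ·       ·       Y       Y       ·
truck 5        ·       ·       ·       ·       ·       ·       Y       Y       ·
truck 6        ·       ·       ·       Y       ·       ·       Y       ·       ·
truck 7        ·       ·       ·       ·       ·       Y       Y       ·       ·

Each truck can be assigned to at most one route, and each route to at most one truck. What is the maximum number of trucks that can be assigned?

For example, pair truck 1→route I, truck 2→route D, truck 3→route G, truck 4→route H, truck 7→route F.
The set {truck 2, truck 3, truck 4, truck 5, truck 6} has only 3 neighbours ({route D, route G, route H}), so by Hall's theorem at most 5 of the 7 trucks can be matched.

5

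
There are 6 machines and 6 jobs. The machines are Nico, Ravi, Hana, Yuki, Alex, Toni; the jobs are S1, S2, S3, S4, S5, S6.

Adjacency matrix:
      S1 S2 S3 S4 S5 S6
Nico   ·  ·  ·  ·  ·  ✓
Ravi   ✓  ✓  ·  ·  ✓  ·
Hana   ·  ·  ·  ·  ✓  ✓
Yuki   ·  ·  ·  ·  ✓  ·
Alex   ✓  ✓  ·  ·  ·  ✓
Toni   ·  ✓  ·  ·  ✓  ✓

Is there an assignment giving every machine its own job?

The set {Nico, Ravi, Hana, Yuki, Alex, Toni} has only 4 neighbours ({S1, S2, S5, S6}), so by Hall's theorem at most 4 of the 6 machines can be matched.
Hence no matching covers every machine.

No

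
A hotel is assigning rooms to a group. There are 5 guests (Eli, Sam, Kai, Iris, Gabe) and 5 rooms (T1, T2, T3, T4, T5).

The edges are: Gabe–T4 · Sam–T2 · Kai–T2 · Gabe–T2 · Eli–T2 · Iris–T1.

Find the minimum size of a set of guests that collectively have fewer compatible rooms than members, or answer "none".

Take S = {Eli, Sam}. Its neighbourhood is {T2}, so |N(S)| = 1 < |S| = 2.
No single vertex violates Hall's condition since each has at least one neighbour, so 2 is the minimum.

2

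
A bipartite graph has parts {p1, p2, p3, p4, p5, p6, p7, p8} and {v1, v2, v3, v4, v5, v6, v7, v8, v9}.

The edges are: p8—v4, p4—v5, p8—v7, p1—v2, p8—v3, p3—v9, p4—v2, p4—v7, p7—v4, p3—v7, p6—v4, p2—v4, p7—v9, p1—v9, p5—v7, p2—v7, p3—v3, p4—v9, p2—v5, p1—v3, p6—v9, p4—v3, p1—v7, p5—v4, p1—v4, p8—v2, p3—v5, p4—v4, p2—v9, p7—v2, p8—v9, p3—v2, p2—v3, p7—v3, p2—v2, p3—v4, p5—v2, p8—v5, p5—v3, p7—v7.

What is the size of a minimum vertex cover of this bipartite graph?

{v2, v3, v4, v5, v7, v9} is a vertex cover of size 6: every edge has an endpoint in this set.
No smaller cover exists because p1–v9, p2–v5, p3–v2, p4–v3, p5–v7, p6–v4 is a matching of size 6, and a cover must include an endpoint of each of these disjoint edges (König's theorem).

6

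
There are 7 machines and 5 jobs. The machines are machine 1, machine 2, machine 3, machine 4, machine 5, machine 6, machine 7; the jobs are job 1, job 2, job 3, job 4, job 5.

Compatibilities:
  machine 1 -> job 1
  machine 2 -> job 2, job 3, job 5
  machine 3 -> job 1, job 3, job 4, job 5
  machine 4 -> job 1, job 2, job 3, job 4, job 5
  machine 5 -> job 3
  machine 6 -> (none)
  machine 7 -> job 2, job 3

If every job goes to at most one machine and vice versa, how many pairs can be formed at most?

5

A valid assignment of size 5: machine 1→job 1, machine 2→job 2, machine 3→job 4, machine 4→job 5, machine 5→job 3.
The set {machine 1, machine 2, machine 3, machine 4, machine 5, machine 6, machine 7} has only 5 neighbours ({job 1, job 2, job 3, job 4, job 5}), so by Hall's theorem at most 5 of the 7 machines can be matched.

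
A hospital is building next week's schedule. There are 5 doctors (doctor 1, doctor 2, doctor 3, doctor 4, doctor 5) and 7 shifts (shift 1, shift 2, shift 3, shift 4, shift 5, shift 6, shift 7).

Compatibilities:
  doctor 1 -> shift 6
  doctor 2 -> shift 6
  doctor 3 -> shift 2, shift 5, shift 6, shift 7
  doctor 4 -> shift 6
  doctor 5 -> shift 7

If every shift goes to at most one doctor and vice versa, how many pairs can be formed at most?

A valid assignment of size 3: doctor 1-shift 6, doctor 3-shift 5, doctor 5-shift 7.
The set {doctor 1, doctor 2, doctor 4} has only 1 neighbour ({shift 6}), so by Hall's theorem at most 3 of the 5 doctors can be matched.

3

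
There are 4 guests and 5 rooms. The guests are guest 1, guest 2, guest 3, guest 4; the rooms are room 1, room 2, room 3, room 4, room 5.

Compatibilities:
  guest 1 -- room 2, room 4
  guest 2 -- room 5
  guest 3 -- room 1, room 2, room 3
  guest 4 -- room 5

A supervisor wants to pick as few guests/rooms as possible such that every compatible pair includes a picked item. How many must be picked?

A maximum matching has 3 edges (e.g. guest 1–room 4, guest 2–room 5, guest 3–room 3).
By König's theorem the minimum vertex cover has the same size. One such cover is {guest 1, guest 3, room 5}.

3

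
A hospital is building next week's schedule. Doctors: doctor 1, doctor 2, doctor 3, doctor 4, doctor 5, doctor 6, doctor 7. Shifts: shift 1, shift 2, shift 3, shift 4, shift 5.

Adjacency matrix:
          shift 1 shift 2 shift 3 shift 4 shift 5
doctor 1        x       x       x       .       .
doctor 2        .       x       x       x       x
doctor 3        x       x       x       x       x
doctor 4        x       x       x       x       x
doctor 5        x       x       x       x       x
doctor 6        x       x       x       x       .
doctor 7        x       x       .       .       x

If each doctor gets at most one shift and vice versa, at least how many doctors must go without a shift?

One maximum matching: doctor 1-shift 1, doctor 2-shift 3, doctor 3-shift 2, doctor 4-shift 4, doctor 5-shift 5.
The set {doctor 1, doctor 2, doctor 3, doctor 4, doctor 5, doctor 6, doctor 7} has only 5 neighbours ({shift 1, shift 2, shift 3, shift 4, shift 5}), so by Hall's theorem at most 5 of the 7 doctors can be matched.
That matches 5 of the 7, leaving 2 unmatched; no matching can do better.

2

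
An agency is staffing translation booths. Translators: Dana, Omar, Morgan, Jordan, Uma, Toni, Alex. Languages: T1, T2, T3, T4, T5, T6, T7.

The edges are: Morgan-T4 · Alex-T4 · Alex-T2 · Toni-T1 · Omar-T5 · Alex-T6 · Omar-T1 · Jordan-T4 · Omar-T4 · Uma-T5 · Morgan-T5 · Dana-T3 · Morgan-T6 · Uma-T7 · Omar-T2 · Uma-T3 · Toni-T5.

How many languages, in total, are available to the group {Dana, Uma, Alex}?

The union of neighbours of {Dana, Uma, Alex} is {T2, T3, T4, T5, T6, T7}, which has 6 elements.
Since |N(S)| = 6 ≥ |S| = 3, Hall's condition holds for this subset.

6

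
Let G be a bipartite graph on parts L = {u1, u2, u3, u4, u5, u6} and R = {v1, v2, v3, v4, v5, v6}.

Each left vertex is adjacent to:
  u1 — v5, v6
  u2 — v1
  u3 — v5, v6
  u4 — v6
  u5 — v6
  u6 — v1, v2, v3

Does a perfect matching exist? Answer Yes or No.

The set {u1, u3, u4, u5} has only 2 neighbours ({v5, v6}), so by Hall's theorem at most 4 of the 6 left vertices can be matched.
Hence no matching covers every left vertex.

No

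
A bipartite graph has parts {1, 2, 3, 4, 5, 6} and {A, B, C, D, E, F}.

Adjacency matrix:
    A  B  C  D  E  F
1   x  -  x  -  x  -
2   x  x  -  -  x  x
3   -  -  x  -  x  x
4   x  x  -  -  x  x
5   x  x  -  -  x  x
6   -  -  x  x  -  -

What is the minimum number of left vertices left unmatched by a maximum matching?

A valid assignment of size 6: 1–A, 2–F, 3–C, 4–E, 5–B, 6–D.
This saturates every left vertex, so 6 is the maximum.
That matches 6 of the 6, leaving 0 unmatched; no matching can do better.

0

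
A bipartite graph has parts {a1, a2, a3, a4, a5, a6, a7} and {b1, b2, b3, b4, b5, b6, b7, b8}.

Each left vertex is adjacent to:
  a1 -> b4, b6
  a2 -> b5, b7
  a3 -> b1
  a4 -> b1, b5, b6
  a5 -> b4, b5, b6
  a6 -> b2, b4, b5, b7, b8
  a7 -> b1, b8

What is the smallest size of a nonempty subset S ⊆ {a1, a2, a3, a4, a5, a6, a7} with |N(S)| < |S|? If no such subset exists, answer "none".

none

A matching saturating every left vertex exists, for instance a1→b4, a2→b7, a3→b1, a4→b6, a5→b5, a6→b2, a7→b8.
By Hall's marriage theorem, this means |N(S)| ≥ |S| for every subset S, so no violating subset exists.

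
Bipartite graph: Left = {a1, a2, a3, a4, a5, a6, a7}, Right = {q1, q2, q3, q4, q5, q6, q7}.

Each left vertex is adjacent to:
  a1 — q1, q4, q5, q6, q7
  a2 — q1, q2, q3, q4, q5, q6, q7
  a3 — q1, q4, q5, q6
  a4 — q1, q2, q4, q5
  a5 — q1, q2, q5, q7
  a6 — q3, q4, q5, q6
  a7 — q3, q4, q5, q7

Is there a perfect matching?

Yes

One maximum matching: a1-q6, a2-q3, a3-q1, a4-q2, a5-q7, a6-q5, a7-q4.
All 7 left vertices are covered.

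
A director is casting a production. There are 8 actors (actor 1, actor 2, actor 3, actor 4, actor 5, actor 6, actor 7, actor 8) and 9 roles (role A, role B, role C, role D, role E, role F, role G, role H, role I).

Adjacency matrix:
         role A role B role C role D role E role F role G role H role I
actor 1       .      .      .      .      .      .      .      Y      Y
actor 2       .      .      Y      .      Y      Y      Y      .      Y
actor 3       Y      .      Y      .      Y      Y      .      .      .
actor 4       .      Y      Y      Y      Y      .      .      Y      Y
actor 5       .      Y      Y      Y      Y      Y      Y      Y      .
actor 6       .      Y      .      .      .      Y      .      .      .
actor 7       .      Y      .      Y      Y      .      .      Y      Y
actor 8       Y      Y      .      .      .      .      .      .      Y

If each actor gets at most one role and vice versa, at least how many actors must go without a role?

A valid assignment of size 8: actor 1-role I, actor 2-role C, actor 3-role E, actor 4-role H, actor 5-role G, actor 6-role F, actor 7-role D, actor 8-role B.
This saturates every actor, so 8 is the maximum.
That matches 8 of the 8, leaving 0 unmatched; no matching can do better.

0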